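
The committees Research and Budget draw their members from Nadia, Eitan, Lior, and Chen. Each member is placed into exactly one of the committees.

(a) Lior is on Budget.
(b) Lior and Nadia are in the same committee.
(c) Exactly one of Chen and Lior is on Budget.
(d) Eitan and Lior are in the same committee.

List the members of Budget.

Budget = {Eitan, Lior, Nadia}

From (a): Lior ∈ Budget.
(b): Nadia matches Lior: Nadia ∉ Research.
(b): Nadia matches Lior: Nadia ∈ Budget.
(c) (exactly one): Chen ∉ Budget.
(d): Eitan matches Lior: Eitan ∉ Research.
(d): Eitan matches Lior: Eitan ∈ Budget.
Only one committee left: Chen ∈ Research.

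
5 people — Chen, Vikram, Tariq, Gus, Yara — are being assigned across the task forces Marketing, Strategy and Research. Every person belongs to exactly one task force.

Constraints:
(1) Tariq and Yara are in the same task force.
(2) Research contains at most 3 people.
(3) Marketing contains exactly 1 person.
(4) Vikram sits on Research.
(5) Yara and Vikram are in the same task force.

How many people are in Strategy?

1

From (4): Vikram ∈ Research.
(5): Yara matches Vikram: Yara ∉ Marketing.
(5): Yara matches Vikram: Yara ∉ Strategy.
(5): Yara matches Vikram: Yara ∈ Research.
(1): Tariq matches Yara: Tariq ∉ Marketing.
(1): Tariq matches Yara: Tariq ∉ Strategy.
(1): Tariq matches Yara: Tariq ∈ Research.
(2): Research already has 3, so the rest are out.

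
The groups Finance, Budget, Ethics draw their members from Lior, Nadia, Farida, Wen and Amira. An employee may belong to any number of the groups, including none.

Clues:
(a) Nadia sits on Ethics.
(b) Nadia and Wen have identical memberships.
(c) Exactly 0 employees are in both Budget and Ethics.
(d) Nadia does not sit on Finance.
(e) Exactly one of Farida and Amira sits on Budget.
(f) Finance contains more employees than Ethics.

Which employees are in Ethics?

Ethics = {Nadia, Wen}

From (a): Nadia ∈ Ethics.
From (d): Nadia ∉ Finance.
(b): Wen matches Nadia: Wen ∉ Finance.
(b): Wen matches Nadia: Wen ∈ Ethics.
Suppose Lior ∈ Ethics: no assignment then satisfies all the clues, so Lior ∉ Ethics.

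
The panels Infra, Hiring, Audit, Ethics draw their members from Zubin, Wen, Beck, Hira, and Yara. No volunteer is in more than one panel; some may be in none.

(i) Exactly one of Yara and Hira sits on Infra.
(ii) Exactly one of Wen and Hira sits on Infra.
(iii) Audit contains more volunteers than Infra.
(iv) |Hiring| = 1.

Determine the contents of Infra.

Infra = {Hira}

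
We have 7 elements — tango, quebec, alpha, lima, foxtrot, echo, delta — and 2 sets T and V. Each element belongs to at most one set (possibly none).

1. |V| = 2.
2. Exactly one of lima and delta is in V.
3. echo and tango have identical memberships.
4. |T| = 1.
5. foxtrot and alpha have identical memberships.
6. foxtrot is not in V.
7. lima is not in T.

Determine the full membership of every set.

T = {delta}; V = {lima, quebec}

From (6): foxtrot ∉ V.
From (7): lima ∉ T.
(5): alpha matches foxtrot: alpha ∉ V.
Suppose tango ∈ T: no assignment then satisfies all the clues, so tango ∉ T.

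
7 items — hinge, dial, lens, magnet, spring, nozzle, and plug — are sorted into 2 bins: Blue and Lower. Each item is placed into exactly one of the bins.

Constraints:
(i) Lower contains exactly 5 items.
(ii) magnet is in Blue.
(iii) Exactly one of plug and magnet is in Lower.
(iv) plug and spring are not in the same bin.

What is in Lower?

Lower = {dial, hinge, lens, nozzle, plug}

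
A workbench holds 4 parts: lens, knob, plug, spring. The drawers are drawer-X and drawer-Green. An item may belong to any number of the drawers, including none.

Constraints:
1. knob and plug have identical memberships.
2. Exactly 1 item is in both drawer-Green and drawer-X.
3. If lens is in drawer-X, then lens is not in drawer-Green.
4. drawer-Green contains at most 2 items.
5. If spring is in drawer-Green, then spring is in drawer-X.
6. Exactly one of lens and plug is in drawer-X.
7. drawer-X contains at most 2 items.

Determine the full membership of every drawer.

drawer-X = {lens, spring}; drawer-Green = {spring}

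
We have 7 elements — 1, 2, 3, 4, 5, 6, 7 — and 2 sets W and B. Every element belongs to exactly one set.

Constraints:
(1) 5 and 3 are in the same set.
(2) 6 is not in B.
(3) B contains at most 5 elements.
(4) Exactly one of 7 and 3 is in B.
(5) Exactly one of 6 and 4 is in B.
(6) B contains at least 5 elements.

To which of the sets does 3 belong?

3: B

From (2): 6 ∉ B.
(5) (exactly one): 4 ∈ B.
Only one set left: 6 ∈ W.
Suppose 3 ∈ W: no assignment then satisfies all the clues, so 3 ∉ W.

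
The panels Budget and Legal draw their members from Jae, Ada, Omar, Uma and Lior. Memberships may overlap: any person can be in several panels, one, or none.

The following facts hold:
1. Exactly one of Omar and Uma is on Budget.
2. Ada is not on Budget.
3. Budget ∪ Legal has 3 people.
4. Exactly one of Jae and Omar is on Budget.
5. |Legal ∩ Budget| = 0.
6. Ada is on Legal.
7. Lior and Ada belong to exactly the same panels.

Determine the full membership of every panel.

Budget = {Omar}; Legal = {Ada, Lior}

From (2): Ada ∉ Budget.
From (6): Ada ∈ Legal.
(7): Lior matches Ada: Lior ∉ Budget.
(7): Lior matches Ada: Lior ∈ Legal.
Suppose Jae ∈ Budget: no assignment then satisfies all the clues, so Jae ∉ Budget.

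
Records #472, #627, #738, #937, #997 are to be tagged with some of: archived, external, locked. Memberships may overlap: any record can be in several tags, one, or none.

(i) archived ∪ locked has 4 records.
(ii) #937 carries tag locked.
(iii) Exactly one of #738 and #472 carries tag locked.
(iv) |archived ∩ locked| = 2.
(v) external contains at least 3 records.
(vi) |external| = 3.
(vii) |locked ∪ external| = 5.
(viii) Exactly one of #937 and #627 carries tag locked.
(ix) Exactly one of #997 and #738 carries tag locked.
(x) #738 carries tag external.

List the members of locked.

locked = {#472, #937, #997}

From (ii): #937 ∈ locked.
From (x): #738 ∈ external.
(viii) (exactly one): #627 ∉ locked.
Suppose #472 ∉ locked: no assignment then satisfies all the clues, so #472 ∈ locked.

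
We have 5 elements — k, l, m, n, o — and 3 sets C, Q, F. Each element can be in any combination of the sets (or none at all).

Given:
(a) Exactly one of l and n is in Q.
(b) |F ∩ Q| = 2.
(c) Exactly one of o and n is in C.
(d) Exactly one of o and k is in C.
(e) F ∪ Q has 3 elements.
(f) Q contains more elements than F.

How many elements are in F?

2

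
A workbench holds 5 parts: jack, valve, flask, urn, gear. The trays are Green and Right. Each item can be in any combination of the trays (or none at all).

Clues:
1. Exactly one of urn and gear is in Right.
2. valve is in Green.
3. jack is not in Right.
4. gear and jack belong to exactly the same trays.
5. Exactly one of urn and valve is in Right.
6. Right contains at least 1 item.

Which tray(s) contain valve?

From (2): valve ∈ Green.
From (3): jack ∉ Right.
(4): gear matches jack: gear ∉ Right.
(1) (exactly one): urn ∈ Right.
(5) (exactly one): valve ∉ Right.

valve: Green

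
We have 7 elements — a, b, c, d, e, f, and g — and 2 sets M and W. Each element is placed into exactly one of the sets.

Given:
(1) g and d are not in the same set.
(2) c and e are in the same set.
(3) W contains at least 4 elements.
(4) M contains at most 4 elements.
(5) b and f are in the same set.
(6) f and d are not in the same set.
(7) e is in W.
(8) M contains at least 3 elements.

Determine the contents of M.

M = {b, f, g}

From (7): e ∈ W.
(2): c matches e: c ∉ M.
(2): c matches e: c ∈ W.
Suppose a ∈ M: no assignment then satisfies all the clues, so a ∉ M.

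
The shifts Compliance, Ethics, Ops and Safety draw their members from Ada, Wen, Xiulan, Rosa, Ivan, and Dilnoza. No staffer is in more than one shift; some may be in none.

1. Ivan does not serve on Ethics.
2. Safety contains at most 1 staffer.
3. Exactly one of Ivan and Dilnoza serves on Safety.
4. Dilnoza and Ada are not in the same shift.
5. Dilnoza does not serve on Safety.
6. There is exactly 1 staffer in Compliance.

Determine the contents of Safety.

From (1): Ivan ∉ Ethics.
From (5): Dilnoza ∉ Safety.
(3) (exactly one): Ivan ∈ Safety.
(2): Safety already has 1, so the rest are out.

Safety = {Ivan}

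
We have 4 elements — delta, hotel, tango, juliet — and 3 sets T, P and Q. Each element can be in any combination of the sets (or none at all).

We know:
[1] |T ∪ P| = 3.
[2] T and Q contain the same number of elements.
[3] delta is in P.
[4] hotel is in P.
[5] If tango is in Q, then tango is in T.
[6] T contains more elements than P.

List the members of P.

From (3): delta ∈ P.
From (4): hotel ∈ P.
Suppose tango ∈ P: no assignment then satisfies all the clues, so tango ∉ P.

P = {delta, hotel}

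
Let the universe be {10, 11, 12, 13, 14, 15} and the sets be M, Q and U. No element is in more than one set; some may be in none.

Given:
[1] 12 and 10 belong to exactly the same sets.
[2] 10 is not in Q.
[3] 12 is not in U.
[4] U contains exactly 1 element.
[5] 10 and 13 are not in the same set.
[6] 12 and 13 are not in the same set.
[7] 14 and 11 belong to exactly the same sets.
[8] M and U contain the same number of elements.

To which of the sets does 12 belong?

12: none

From (2): 10 ∉ Q.
From (3): 12 ∉ U.
(1): 12 matches 10: 12 ∉ Q.
(1): 10 matches 12: 10 ∉ U.
Suppose 12 ∈ M: no assignment then satisfies all the clues, so 12 ∉ M.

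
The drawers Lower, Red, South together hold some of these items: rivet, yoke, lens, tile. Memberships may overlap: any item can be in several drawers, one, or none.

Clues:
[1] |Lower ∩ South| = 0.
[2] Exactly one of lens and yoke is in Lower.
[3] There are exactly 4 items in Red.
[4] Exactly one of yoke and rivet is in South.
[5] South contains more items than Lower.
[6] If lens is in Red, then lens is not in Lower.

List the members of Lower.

Lower = {yoke}

(3): only 4 candidates remain for Red, so all are in.
(6): lens ∉ Lower.
(2) (exactly one): yoke ∈ Lower.
Suppose rivet ∈ Lower: no assignment then satisfies all the clues, so rivet ∉ Lower.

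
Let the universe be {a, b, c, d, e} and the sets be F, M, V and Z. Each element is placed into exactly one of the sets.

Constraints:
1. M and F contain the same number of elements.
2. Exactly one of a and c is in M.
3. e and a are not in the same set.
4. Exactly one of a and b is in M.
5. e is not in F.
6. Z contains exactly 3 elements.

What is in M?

M = {a}

From (5): e ∉ F.
Suppose a ∉ M: no assignment then satisfies all the clues, so a ∈ M.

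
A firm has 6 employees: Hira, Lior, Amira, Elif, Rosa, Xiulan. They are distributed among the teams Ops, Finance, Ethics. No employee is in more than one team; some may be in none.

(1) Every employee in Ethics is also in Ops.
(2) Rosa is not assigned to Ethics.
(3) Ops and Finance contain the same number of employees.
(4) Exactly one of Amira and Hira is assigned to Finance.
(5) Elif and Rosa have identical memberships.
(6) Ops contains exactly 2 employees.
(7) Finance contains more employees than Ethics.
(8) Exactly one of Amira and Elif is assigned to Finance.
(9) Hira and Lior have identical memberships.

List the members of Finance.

Finance = {Amira, Xiulan}

From (2): Rosa ∉ Ethics.
(5): Elif matches Rosa: Elif ∉ Ethics.
Suppose Hira ∈ Finance: no assignment then satisfies all the clues, so Hira ∉ Finance.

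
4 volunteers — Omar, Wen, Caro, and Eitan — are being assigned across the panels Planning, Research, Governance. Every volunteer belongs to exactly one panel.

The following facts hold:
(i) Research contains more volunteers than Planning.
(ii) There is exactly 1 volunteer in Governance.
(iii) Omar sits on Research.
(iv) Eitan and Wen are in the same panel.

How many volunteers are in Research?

From (iii): Omar ∈ Research.
Suppose Wen ∈ Planning: no assignment then satisfies all the clues, so Wen ∉ Planning.

3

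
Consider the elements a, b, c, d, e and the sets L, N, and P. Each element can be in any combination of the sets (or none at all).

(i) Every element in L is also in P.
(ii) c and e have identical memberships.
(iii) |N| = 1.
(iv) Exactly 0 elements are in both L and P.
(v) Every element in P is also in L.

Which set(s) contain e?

e: none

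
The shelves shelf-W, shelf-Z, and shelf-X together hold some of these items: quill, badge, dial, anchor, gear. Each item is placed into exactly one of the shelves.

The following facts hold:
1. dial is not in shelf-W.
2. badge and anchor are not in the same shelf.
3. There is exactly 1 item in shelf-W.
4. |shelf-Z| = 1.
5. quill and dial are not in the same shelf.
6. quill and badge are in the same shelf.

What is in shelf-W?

shelf-W = {anchor}

From (1): dial ∉ shelf-W.
Suppose quill ∈ shelf-W: no assignment then satisfies all the clues, so quill ∉ shelf-W.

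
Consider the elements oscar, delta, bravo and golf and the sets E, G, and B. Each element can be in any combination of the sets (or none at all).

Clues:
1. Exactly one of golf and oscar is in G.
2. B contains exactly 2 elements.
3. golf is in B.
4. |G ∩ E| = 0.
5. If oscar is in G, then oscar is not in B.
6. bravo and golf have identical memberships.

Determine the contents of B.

B = {bravo, golf}

From (3): golf ∈ B.
(6): bravo matches golf: bravo ∈ B.
(2): B already has 2, so the rest are out.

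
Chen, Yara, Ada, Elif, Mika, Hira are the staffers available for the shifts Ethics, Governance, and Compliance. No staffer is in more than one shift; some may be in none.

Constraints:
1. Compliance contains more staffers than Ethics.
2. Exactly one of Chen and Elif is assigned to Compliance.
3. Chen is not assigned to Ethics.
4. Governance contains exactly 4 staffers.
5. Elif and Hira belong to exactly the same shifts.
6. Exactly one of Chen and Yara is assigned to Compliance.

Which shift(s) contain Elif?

Elif: Governance

From (3): Chen ∉ Ethics.
Suppose Elif ∈ Ethics: no assignment then satisfies all the clues, so Elif ∉ Ethics.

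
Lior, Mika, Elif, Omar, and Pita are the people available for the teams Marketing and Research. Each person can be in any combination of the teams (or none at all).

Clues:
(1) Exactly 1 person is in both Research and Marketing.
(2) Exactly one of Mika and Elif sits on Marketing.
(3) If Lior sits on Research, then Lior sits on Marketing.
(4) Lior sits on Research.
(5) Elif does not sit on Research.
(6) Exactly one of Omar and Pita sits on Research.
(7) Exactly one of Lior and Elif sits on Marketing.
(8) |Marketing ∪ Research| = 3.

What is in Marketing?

Marketing = {Lior, Mika}

From (4): Lior ∈ Research.
From (5): Elif ∉ Research.
(3): Lior ∈ Marketing.
(7) (exactly one): Elif ∉ Marketing.
(2) (exactly one): Mika ∈ Marketing.
Suppose Omar ∈ Marketing: no assignment then satisfies all the clues, so Omar ∉ Marketing.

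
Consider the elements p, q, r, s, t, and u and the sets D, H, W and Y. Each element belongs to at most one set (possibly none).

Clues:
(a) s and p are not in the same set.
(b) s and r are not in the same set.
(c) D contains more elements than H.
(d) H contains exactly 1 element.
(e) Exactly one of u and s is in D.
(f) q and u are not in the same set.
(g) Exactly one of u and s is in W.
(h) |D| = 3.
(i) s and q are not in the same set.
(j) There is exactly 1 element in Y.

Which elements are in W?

W = {s}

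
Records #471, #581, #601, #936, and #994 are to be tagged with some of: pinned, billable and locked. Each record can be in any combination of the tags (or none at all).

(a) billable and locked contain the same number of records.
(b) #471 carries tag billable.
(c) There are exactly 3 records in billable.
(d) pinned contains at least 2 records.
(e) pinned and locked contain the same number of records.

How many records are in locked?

3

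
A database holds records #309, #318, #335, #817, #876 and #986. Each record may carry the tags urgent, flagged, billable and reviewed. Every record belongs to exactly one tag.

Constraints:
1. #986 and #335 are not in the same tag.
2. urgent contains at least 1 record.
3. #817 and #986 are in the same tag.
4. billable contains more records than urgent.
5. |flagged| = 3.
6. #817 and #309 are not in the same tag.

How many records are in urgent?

1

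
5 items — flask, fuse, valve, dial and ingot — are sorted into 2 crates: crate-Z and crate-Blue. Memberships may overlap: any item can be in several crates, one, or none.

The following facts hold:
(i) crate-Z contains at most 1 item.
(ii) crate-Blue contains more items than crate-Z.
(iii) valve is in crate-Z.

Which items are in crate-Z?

crate-Z = {valve}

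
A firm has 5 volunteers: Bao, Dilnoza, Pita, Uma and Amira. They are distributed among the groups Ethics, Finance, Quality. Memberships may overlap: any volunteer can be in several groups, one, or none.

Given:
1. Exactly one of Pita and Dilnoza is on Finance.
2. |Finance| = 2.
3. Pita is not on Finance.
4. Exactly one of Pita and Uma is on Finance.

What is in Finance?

Finance = {Dilnoza, Uma}

From (3): Pita ∉ Finance.
(1) (exactly one): Dilnoza ∈ Finance.
(4) (exactly one): Uma ∈ Finance.
(2): Finance already has 2, so the rest are out.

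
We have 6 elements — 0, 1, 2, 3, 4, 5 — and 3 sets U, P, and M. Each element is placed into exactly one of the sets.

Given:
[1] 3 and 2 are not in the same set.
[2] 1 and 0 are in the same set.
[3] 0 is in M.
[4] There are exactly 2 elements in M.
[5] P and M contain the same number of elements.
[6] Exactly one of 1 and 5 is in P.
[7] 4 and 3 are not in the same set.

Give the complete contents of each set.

U = {2, 4}; P = {3, 5}; M = {0, 1}

From (3): 0 ∈ M.
(2): 1 matches 0: 1 ∉ U.
(2): 1 matches 0: 1 ∉ P.
(2): 1 matches 0: 1 ∈ M.
(4): M already has 2, so the rest are out.
(6) (exactly one): 5 ∈ P.
Suppose 2 ∉ U: no assignment then satisfies all the clues, so 2 ∈ U.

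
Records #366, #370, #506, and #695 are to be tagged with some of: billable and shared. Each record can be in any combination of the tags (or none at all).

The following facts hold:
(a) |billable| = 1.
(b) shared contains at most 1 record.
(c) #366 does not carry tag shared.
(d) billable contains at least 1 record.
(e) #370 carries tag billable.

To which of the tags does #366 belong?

From (c): #366 ∉ shared.
From (e): #370 ∈ billable.
(a): billable already has 1, so the rest are out.

#366: none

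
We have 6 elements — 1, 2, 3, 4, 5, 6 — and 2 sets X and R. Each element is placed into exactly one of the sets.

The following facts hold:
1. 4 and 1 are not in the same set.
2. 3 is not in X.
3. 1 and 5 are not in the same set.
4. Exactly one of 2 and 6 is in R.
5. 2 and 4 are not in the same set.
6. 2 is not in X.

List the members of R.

From (2): 3 ∉ X.
From (6): 2 ∉ X.
Only one set left: 2 ∈ R.
Only one set left: 3 ∈ R.
(4) (exactly one): 6 ∉ R.
(5): 4 ∉ R.
Only one set left: 4 ∈ X.
Only one set left: 6 ∈ X.
(1): 1 ∉ X.
Only one set left: 1 ∈ R.
(3): 5 ∉ R.
Only one set left: 5 ∈ X.

R = {1, 2, 3}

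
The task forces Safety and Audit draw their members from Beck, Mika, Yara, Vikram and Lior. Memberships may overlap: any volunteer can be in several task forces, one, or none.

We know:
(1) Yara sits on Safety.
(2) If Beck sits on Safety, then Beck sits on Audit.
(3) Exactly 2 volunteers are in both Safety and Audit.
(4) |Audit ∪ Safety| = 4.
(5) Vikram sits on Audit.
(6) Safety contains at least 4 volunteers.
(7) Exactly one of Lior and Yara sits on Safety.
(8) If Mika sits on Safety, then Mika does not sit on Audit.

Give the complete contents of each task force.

From (1): Yara ∈ Safety.
From (5): Vikram ∈ Audit.
(7) (exactly one): Lior ∉ Safety.
(6): only 4 candidates remain for Safety, so all are in.
(8): Mika ∉ Audit.
(2): Beck ∈ Audit.
Suppose Yara ∈ Audit: no assignment then satisfies all the clues, so Yara ∉ Audit.

Safety = {Beck, Mika, Vikram, Yara}; Audit = {Beck, Vikram}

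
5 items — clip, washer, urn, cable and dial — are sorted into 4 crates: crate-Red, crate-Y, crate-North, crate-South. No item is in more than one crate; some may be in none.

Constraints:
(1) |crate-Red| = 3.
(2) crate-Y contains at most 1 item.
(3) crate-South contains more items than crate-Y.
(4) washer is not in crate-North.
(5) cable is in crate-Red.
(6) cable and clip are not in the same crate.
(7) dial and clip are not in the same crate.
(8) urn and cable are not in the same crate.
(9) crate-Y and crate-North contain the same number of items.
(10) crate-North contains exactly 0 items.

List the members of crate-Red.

crate-Red = {cable, dial, washer}

From (4): washer ∉ crate-North.
From (5): cable ∈ crate-Red.
(6): clip ∉ crate-Red.
(8): urn ∉ crate-Red.
(10): crate-North already has 0, so the rest are out.
(1): only 3 candidates remain for crate-Red, so all are in.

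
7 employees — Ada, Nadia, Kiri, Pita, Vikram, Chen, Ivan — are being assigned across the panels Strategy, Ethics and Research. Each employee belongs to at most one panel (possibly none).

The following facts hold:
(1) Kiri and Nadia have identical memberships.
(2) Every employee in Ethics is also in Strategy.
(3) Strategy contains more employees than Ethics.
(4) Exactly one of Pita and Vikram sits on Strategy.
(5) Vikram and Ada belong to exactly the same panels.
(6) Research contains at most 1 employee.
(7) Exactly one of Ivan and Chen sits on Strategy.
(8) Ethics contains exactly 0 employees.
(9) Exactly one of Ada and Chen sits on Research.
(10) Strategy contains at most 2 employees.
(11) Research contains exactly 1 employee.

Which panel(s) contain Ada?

Ada: none

(8): Ethics already has 0, so the rest are out.
Suppose Ada ∈ Strategy: no assignment then satisfies all the clues, so Ada ∉ Strategy.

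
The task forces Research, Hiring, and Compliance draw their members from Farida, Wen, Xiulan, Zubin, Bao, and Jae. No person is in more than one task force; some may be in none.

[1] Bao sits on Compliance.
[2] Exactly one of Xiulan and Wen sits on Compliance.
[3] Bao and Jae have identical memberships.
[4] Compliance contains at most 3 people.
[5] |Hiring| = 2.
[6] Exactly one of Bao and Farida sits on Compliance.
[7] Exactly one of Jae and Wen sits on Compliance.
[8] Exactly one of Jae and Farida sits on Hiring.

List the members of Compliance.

Compliance = {Bao, Jae, Xiulan}

From (1): Bao ∈ Compliance.
(3): Jae matches Bao: Jae ∉ Research.
(3): Jae matches Bao: Jae ∉ Hiring.
(3): Jae matches Bao: Jae ∈ Compliance.
(6) (exactly one): Farida ∉ Compliance.
(7) (exactly one): Wen ∉ Compliance.
(8) (exactly one): Farida ∈ Hiring.
(2) (exactly one): Xiulan ∈ Compliance.
(4): Compliance already has 3, so the rest are out.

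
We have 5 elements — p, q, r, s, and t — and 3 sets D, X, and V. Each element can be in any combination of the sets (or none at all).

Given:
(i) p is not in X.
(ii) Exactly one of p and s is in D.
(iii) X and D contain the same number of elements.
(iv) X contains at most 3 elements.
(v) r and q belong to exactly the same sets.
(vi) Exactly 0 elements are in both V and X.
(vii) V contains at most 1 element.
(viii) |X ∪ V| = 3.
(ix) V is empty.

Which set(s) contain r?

r: D, X

From (i): p ∉ X.
(ix): V already has 0, so the rest are out.
Suppose r ∉ D: no assignment then satisfies all the clues, so r ∈ D.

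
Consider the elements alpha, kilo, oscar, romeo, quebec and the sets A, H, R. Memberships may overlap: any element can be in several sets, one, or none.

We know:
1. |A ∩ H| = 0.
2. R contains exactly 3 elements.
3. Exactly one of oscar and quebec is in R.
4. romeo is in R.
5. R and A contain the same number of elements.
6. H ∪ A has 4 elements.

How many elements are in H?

1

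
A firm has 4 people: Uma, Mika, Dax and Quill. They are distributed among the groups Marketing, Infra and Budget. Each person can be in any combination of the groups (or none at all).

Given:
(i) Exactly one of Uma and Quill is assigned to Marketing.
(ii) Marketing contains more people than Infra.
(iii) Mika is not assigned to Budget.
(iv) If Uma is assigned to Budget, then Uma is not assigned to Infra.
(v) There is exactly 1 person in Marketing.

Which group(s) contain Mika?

From (iii): Mika ∉ Budget.
Suppose Mika ∈ Marketing: no assignment then satisfies all the clues, so Mika ∉ Marketing.

Mika: none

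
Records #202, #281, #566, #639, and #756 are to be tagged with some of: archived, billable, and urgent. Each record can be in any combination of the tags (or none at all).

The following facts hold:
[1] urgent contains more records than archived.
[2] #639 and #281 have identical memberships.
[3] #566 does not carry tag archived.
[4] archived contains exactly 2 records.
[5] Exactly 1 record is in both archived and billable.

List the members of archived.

archived = {#202, #756}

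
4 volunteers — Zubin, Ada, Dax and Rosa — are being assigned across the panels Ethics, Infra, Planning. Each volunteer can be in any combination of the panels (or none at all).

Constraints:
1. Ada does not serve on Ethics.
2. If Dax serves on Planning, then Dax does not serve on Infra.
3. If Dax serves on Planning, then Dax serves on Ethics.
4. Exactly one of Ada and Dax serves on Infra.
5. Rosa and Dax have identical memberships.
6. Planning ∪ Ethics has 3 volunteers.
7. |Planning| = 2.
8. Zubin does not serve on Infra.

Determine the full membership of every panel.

Ethics = {Dax, Rosa, Zubin}; Infra = {Ada}; Planning = {Dax, Rosa}

From (1): Ada ∉ Ethics.
From (8): Zubin ∉ Infra.
Suppose Zubin ∉ Ethics: no assignment then satisfies all the clues, so Zubin ∈ Ethics.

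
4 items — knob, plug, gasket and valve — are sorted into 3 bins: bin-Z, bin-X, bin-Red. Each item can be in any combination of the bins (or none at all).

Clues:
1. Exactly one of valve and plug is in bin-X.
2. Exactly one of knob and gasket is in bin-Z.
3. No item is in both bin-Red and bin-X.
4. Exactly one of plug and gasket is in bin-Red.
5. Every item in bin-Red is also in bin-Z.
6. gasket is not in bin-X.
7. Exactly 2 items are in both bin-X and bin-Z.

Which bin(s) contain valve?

valve: bin-X, bin-Z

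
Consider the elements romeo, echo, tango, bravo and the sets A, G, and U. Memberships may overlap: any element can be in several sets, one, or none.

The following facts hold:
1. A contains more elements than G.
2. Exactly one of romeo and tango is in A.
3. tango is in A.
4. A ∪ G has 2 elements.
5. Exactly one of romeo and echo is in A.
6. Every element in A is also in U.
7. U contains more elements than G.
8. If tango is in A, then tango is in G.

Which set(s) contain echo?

echo: A, U

From (3): tango ∈ A.
(2) (exactly one): romeo ∉ A.
(5) (exactly one): echo ∈ A.
(6) with echo ∈ A: echo ∈ U.
(6) with tango ∈ A: tango ∈ U.
(8): tango ∈ G.
Suppose echo ∈ G: no assignment then satisfies all the clues, so echo ∉ G.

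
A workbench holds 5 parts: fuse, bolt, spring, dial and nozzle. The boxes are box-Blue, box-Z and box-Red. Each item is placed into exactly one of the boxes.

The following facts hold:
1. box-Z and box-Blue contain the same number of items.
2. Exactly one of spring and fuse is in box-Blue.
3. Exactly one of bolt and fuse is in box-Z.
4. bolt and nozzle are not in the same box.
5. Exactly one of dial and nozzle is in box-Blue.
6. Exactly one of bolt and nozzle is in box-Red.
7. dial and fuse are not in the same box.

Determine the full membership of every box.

box-Blue = {dial, spring}; box-Z = {fuse, nozzle}; box-Red = {bolt}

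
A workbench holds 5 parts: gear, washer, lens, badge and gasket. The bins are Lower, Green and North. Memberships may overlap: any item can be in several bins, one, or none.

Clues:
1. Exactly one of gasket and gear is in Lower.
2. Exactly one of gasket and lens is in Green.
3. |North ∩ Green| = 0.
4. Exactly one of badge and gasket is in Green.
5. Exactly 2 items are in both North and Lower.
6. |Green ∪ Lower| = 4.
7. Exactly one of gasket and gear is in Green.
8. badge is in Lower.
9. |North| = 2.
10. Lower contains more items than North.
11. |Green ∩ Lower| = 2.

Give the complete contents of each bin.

Lower = {badge, gasket, lens, washer}; Green = {gasket, washer}; North = {badge, lens}

From (8): badge ∈ Lower.
Suppose gear ∈ Lower: no assignment then satisfies all the clues, so gear ∉ Lower.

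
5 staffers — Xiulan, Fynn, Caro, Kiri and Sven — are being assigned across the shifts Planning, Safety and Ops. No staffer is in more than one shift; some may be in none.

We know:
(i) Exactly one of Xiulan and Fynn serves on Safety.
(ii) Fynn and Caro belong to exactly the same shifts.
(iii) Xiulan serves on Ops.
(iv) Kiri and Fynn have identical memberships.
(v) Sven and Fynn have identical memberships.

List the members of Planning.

Planning = {}

From (iii): Xiulan ∈ Ops.
(i) (exactly one): Fynn ∈ Safety.
(ii): Caro matches Fynn: Caro ∉ Planning.
(ii): Caro matches Fynn: Caro ∈ Safety.
(iv): Kiri matches Fynn: Kiri ∉ Planning.
(iv): Kiri matches Fynn: Kiri ∈ Safety.
(v): Sven matches Fynn: Sven ∉ Planning.
(v): Sven matches Fynn: Sven ∈ Safety.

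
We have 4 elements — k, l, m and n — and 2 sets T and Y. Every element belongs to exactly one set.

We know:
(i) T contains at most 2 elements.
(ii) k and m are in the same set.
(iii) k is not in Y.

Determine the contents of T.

T = {k, m}

From (iii): k ∉ Y.
(ii): m matches k: m ∉ Y.
Only one set left: k ∈ T.
Only one set left: m ∈ T.
(i): T already has 2, so the rest are out.
Only one set left: l ∈ Y.
Only one set left: n ∈ Y.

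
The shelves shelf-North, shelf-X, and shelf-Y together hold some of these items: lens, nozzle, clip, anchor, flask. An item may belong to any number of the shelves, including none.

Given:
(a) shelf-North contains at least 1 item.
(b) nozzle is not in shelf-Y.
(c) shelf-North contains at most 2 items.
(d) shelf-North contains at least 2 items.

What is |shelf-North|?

2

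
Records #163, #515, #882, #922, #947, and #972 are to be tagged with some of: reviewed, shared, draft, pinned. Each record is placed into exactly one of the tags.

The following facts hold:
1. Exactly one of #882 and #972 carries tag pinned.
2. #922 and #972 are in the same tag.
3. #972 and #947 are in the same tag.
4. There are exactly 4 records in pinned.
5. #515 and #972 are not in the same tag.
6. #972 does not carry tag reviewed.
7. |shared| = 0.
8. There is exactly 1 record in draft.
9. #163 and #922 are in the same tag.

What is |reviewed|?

1

From (6): #972 ∉ reviewed.
(2): #922 matches #972: #922 ∉ reviewed.
(3): #947 matches #972: #947 ∉ reviewed.
(7): shared already has 0, so the rest are out.
(9): #163 matches #922: #163 ∉ reviewed.
Suppose #163 ∈ draft: no assignment then satisfies all the clues, so #163 ∉ draft.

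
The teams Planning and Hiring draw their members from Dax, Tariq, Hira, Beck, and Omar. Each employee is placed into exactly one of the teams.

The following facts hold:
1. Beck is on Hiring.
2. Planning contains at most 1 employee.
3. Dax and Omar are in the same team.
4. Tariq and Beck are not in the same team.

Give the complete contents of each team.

From (1): Beck ∈ Hiring.
(4): Tariq ∉ Hiring.
Only one team left: Tariq ∈ Planning.
(2): Planning already has 1, so the rest are out.
Only one team left: Dax ∈ Hiring.
Only one team left: Hira ∈ Hiring.
Only one team left: Omar ∈ Hiring.

Planning = {Tariq}; Hiring = {Beck, Dax, Hira, Omar}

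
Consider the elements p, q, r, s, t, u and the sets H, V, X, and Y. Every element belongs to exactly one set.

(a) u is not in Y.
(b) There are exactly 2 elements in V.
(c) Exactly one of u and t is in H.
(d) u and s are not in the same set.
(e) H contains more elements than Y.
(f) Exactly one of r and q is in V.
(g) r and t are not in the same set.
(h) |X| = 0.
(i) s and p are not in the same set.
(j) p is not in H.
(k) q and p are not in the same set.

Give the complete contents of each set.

From (a): u ∉ Y.
From (j): p ∉ H.
(h): X already has 0, so the rest are out.
Suppose p ∈ V: no assignment then satisfies all the clues, so p ∉ V.

H = {q, s, t}; V = {r, u}; X = {}; Y = {p}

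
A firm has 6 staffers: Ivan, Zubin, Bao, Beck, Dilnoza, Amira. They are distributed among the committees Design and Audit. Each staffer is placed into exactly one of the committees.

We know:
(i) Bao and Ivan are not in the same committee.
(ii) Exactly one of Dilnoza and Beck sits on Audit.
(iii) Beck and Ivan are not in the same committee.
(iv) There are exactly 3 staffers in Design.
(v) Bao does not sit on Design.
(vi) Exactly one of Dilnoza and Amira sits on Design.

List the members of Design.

From (v): Bao ∉ Design.
Only one committee left: Bao ∈ Audit.
(i): Ivan ∉ Audit.
Only one committee left: Ivan ∈ Design.
(iii): Beck ∉ Design.
Only one committee left: Beck ∈ Audit.
(ii) (exactly one): Dilnoza ∉ Audit.
Only one committee left: Dilnoza ∈ Design.
(vi) (exactly one): Amira ∉ Design.
Only one committee left: Amira ∈ Audit.
(iv): only 3 candidates remain for Design, so all are in.

Design = {Dilnoza, Ivan, Zubin}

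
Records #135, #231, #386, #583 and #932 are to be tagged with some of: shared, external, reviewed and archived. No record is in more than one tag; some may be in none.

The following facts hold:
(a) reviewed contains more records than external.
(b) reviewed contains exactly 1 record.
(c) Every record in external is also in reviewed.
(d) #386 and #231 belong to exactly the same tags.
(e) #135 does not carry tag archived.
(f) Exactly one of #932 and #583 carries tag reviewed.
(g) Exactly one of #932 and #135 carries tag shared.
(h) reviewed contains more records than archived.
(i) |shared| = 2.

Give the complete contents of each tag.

shared = {#135, #583}; external = {}; reviewed = {#932}; archived = {}

From (e): #135 ∉ archived.
Suppose #135 ∉ shared: no assignment then satisfies all the clues, so #135 ∈ shared.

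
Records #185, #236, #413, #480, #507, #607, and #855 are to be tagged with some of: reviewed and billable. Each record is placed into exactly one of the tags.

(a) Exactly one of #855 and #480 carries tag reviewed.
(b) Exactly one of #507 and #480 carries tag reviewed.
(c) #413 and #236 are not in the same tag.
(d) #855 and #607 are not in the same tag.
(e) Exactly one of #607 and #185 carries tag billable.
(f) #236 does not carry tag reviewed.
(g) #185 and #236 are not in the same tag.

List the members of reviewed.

reviewed = {#185, #413, #507, #855}

From (f): #236 ∉ reviewed.
Only one tag left: #236 ∈ billable.
(c): #413 ∉ billable.
(g): #185 ∉ billable.
Only one tag left: #185 ∈ reviewed.
Only one tag left: #413 ∈ reviewed.
(e) (exactly one): #607 ∈ billable.
(d): #855 ∉ billable.
Only one tag left: #855 ∈ reviewed.
(a) (exactly one): #480 ∉ reviewed.
(b) (exactly one): #507 ∈ reviewed.
Only one tag left: #480 ∈ billable.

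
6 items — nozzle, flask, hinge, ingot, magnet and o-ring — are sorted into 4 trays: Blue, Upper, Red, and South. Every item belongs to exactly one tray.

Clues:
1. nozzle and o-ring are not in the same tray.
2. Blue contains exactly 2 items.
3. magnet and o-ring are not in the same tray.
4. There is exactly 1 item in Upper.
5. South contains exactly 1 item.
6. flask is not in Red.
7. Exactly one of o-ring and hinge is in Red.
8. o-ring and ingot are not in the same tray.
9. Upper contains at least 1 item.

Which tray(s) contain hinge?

hinge: Red

From (6): flask ∉ Red.
Suppose hinge ∈ Blue: no assignment then satisfies all the clues, so hinge ∉ Blue.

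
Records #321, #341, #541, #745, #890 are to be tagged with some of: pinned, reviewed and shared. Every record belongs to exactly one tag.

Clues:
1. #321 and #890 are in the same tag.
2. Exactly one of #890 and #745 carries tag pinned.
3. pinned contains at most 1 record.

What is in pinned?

pinned = {#745}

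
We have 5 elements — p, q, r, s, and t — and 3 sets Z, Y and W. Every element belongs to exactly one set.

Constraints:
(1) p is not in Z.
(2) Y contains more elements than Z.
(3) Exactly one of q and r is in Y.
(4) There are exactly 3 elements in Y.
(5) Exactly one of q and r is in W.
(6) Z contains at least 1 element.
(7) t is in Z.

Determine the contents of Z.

Z = {t}

From (1): p ∉ Z.
From (7): t ∈ Z.
Suppose q ∈ Z: no assignment then satisfies all the clues, so q ∉ Z.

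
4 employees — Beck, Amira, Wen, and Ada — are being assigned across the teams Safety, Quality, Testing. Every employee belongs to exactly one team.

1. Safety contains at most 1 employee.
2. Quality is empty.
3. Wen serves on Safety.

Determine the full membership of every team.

From (3): Wen ∈ Safety.
(1): Safety already has 1, so the rest are out.
(2): Quality already has 0, so the rest are out.
Only one team left: Beck ∈ Testing.
Only one team left: Amira ∈ Testing.
Only one team left: Ada ∈ Testing.

Safety = {Wen}; Quality = {}; Testing = {Ada, Amira, Beck}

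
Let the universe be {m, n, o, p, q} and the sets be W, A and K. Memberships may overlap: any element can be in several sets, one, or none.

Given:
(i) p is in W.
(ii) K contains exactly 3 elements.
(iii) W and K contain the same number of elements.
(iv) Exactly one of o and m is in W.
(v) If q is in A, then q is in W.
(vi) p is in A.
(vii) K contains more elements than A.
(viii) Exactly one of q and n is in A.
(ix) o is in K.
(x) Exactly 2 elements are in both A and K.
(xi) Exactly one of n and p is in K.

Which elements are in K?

K = {o, p, q}

From (i): p ∈ W.
From (vi): p ∈ A.
From (ix): o ∈ K.
Suppose m ∈ K: no assignment then satisfies all the clues, so m ∉ K.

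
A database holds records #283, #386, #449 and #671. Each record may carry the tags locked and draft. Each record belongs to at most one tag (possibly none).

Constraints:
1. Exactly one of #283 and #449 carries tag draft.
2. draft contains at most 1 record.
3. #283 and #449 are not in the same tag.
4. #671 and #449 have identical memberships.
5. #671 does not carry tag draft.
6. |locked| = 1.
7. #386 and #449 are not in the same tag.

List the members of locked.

locked = {#386}

From (5): #671 ∉ draft.
(4): #449 matches #671: #449 ∉ draft.
(1) (exactly one): #283 ∈ draft.
(2): draft already has 1, so the rest are out.
Suppose #386 ∉ locked: no assignment then satisfies all the clues, so #386 ∈ locked.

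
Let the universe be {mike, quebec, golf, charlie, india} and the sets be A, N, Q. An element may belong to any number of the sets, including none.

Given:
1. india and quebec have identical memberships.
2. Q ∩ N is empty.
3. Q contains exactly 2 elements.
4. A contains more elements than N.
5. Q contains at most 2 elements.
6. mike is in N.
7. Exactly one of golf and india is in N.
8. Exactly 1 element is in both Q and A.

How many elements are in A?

4

From (6): mike ∈ N.
(2) (disjoint): mike ∉ Q.
Suppose mike ∉ A: no assignment then satisfies all the clues, so mike ∈ A.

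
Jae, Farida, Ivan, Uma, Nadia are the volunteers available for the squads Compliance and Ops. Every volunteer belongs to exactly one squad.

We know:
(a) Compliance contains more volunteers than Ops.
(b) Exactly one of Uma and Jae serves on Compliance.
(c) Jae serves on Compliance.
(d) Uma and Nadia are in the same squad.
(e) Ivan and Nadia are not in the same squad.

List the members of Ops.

From (c): Jae ∈ Compliance.
(b) (exactly one): Uma ∉ Compliance.
(d): Nadia matches Uma: Nadia ∉ Compliance.
Only one squad left: Uma ∈ Ops.
Only one squad left: Nadia ∈ Ops.
(e): Ivan ∉ Ops.
Only one squad left: Ivan ∈ Compliance.
Suppose Farida ∈ Ops: no assignment then satisfies all the clues, so Farida ∉ Ops.

Ops = {Nadia, Uma}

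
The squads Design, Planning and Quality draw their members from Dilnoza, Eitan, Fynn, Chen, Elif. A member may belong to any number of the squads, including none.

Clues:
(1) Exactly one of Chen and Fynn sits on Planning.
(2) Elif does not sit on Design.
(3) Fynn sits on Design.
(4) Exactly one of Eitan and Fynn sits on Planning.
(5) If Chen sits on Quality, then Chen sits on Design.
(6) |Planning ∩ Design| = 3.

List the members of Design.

Design = {Chen, Dilnoza, Eitan, Fynn}

From (2): Elif ∉ Design.
From (3): Fynn ∈ Design.
Suppose Dilnoza ∉ Design: no assignment then satisfies all the clues, so Dilnoza ∈ Design.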